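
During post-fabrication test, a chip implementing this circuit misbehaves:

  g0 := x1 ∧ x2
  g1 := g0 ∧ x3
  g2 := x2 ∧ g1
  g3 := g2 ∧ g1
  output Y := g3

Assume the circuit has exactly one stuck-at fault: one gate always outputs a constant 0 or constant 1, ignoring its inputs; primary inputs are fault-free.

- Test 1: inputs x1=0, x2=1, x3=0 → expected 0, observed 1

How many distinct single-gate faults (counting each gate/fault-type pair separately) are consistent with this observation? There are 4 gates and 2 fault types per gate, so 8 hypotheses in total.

Fault-free: g0=0, g1=0, g2=0, g3=0 → 0. Observed 1.
  g0 stuck-at-0: output 0 ✗
  g0 stuck-at-1: output 0 ✗
  g1 stuck-at-0: output 0 ✗
  g1 stuck-at-1: output 1 ✓
  g2 stuck-at-0: output 0 ✗
  g2 stuck-at-1: output 0 ✗
  g3 stuck-at-0: output 0 ✗
  g3 stuck-at-1: output 1 ✓
Consistent faults: {g1 stuck-at-1, g3 stuck-at-1} — 2 in all.

2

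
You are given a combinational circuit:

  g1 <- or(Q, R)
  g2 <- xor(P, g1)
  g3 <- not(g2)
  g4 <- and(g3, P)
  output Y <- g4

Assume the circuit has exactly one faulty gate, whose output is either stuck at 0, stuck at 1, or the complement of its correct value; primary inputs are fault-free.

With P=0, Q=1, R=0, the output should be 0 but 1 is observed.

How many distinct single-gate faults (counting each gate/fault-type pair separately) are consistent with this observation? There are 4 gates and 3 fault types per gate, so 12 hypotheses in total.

2

Fault-free: g1=1, g2=1, g3=0, g4=0 → 0. Observed 1.
  g1 stuck-at-0: output 0 ✗
  g1 stuck-at-1: output 0 ✗
  g1 inverted output: output 0 ✗
  g2 stuck-at-0: output 0 ✗
  g2 stuck-at-1: output 0 ✗
  g2 inverted output: output 0 ✗
  g3 stuck-at-0: output 0 ✗
  g3 stuck-at-1: output 0 ✗
  g3 inverted output: output 0 ✗
  g4 stuck-at-0: output 0 ✗
  g4 stuck-at-1: output 1 ✓
  g4 inverted output: output 1 ✓
Consistent faults: {g4 stuck-at-1, g4 inverted output} — 2 in all.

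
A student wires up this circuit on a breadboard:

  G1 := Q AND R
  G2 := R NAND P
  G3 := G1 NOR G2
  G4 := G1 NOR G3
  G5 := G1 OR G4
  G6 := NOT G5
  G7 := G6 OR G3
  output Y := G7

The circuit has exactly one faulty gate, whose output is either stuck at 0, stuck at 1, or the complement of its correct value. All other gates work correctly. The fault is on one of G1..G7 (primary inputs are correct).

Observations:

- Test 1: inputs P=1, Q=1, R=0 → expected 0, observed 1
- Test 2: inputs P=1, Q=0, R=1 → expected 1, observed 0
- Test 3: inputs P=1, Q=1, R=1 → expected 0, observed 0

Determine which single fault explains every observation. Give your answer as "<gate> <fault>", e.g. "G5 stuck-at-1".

Fault-free values for test 1 (P=1, Q=1, R=0): G1=0, G2=1, G3=0, G4=1, G5=1, G6=0, G7=0, giving Y=0. Observed 1.
Test 1: faults giving observed 1 are {G2 stuck-at-0, G2 inverted output, G3 stuck-at-1, G3 inverted output, G4 stuck-at-0, G4 inverted output, G5 stuck-at-0, G5 inverted output, G6 stuck-at-1, G6 inverted output, G7 stuck-at-1, G7 inverted output}.
Test 2 (P=1, Q=0, R=1): fault-free G1=0, G2=0, G3=1, G4=0, G5=0, G6=1, G7=1 → 1; observed 0. Eliminates G2 stuck-at-0, G3 stuck-at-1, G4 stuck-at-0, G4 inverted output, G5 stuck-at-0, G5 inverted output, G6 stuck-at-1, G6 inverted output, G7 stuck-at-1.
Test 3 (P=1, Q=1, R=1): fault-free G1=1, G2=0, G3=0, G4=0, G5=1, G6=0, G7=0 → 0; observed 0. Eliminates G3 inverted output, G7 inverted output.
Only G2 inverted output is consistent with every test.

G2 inverted output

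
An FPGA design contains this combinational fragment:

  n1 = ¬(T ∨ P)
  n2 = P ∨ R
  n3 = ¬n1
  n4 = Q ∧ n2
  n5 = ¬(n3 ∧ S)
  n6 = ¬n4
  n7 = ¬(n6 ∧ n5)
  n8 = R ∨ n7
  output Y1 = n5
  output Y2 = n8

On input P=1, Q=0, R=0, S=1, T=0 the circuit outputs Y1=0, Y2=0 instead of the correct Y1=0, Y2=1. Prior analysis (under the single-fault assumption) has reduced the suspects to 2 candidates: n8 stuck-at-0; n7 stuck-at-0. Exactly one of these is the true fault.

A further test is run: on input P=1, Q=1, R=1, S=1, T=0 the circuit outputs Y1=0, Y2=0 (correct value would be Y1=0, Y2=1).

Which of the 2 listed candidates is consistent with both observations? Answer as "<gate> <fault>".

n8 stuck-at-0

Evaluate each candidate on input P=1, Q=1, R=1, S=1, T=0:
  n8 stuck-at-0: n1=0, n2=1, n3=1, n4=1, n5=0, n6=0, n7=1, n8=0 [stuck-at-0] → Y1=0, Y2=0 — matches
  n7 stuck-at-0: n1=0, n2=1, n3=1, n4=1, n5=0, n6=0, n7=0 [stuck-at-0], n8=1 → Y1=0, Y2=1 — eliminated
Only n8 stuck-at-0 reproduces the observed Y1=0, Y2=0.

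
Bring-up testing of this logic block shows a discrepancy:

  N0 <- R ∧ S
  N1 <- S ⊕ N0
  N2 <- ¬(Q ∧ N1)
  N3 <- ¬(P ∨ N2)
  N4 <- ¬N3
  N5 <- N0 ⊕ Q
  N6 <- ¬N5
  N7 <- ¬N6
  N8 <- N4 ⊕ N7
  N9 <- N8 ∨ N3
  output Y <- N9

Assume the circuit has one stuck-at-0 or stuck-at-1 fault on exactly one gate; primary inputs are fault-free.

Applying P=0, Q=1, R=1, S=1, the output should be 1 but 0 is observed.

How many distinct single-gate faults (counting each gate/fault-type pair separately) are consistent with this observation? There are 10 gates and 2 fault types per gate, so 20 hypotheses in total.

6

Fault-free: N0=1, N1=0, N2=1, N3=0, N4=1, N5=0, N6=1, N7=0, N8=1, N9=1 → 1. Observed 0.
  N0: none of the 2 fault types match ✗
  N1: none of the 2 fault types match ✗
  N2: none of the 2 fault types match ✗
  N3: none of the 2 fault types match ✗
  N4: stuck-at-0 ✓; others ✗
  N5: stuck-at-1 ✓; others ✗
  N6: stuck-at-0 ✓; others ✗
  N7: stuck-at-1 ✓; others ✗
  N8: stuck-at-0 ✓; others ✗
  N9: stuck-at-0 ✓; others ✗
Consistent faults: {N4 stuck-at-0, N5 stuck-at-1, N6 stuck-at-0, N7 stuck-at-1, N8 stuck-at-0, N9 stuck-at-0} — 6 in all.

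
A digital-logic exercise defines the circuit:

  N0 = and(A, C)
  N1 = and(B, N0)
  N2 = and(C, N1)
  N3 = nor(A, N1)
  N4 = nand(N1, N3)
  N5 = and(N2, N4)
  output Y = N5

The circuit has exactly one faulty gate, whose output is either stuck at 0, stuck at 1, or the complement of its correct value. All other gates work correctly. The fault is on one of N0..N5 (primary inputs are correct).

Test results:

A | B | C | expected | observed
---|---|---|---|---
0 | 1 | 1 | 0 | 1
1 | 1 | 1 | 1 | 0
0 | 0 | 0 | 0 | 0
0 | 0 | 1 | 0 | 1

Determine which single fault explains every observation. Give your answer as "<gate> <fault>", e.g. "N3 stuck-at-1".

Fault-free values for test 1 (A=0, B=1, C=1): N0=0, N1=0, N2=0, N3=1, N4=1, N5=0, giving Y=0. Observed 1.
Test 1: faults giving observed 1 are {N0 stuck-at-1, N0 inverted output, N1 stuck-at-1, N1 inverted output, N2 stuck-at-1, N2 inverted output, N5 stuck-at-1, N5 inverted output}.
Test 2 (A=1, B=1, C=1): fault-free N0=1, N1=1, N2=1, N3=0, N4=1, N5=1 → 1; observed 0. Eliminates N0 stuck-at-1, N1 stuck-at-1, N2 stuck-at-1, N5 stuck-at-1.
Test 3 (A=0, B=0, C=0): fault-free N0=0, N1=0, N2=0, N3=1, N4=1, N5=0 → 0; observed 0. Eliminates N2 inverted output, N5 inverted output.
Test 4 (A=0, B=0, C=1): fault-free N0=0, N1=0, N2=0, N3=1, N4=1, N5=0 → 0; observed 1. Eliminates N0 inverted output.
Only N1 inverted output is consistent with every test.

N1 inverted output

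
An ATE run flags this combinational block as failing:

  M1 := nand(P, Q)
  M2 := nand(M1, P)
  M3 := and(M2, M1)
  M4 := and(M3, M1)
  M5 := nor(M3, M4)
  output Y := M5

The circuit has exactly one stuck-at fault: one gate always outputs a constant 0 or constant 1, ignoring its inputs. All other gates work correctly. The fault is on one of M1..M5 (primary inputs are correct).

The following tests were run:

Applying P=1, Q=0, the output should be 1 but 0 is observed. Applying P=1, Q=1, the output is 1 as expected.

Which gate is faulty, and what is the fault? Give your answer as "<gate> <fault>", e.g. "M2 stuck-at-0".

Fault-free values for test 1 (P=1, Q=0): M1=1, M2=0, M3=0, M4=0, M5=1, giving Y=1. Observed 0.
Test 1: faults giving observed 0 are {M2 stuck-at-1, M3 stuck-at-1, M4 stuck-at-1, M5 stuck-at-0}.
Test 2 (P=1, Q=1): fault-free M1=0, M2=1, M3=0, M4=0, M5=1 → 1; observed 1. Eliminates M3 stuck-at-1, M4 stuck-at-1, M5 stuck-at-0.
Only M2 stuck-at-1 is consistent with every test.

M2 stuck-at-1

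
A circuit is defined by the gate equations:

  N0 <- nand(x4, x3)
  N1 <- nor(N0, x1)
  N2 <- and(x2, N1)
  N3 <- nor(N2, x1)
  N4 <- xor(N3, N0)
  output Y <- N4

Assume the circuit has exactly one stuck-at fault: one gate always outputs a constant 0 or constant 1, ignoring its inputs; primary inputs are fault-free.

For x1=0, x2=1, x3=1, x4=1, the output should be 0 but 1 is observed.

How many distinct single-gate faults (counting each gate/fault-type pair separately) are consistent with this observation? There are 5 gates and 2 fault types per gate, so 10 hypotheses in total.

Fault-free: N0=0, N1=1, N2=1, N3=0, N4=0 → 0. Observed 1.
  N0 stuck-at-0: output 0 ✗
  N0 stuck-at-1: output 0 ✗
  N1 stuck-at-0: output 1 ✓
  N1 stuck-at-1: output 0 ✗
  N2 stuck-at-0: output 1 ✓
  N2 stuck-at-1: output 0 ✗
  N3 stuck-at-0: output 0 ✗
  N3 stuck-at-1: output 1 ✓
  N4 stuck-at-0: output 0 ✗
  N4 stuck-at-1: output 1 ✓
Consistent faults: {N1 stuck-at-0, N2 stuck-at-0, N3 stuck-at-1, N4 stuck-at-1} — 4 in all.

4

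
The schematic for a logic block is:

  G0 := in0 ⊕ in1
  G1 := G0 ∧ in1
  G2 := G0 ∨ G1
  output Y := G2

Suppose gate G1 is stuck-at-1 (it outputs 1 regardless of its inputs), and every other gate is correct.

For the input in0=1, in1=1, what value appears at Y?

1

Propagate with G1 forced: G0=0, G1=1 [stuck-at-1], G2=1.
So Y = 1. (Without the fault it would be 0.)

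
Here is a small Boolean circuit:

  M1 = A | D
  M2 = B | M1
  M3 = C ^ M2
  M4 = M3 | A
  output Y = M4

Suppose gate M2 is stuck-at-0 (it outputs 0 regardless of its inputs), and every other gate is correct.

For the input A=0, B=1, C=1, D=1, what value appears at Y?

1

Propagate with M2 forced: M1=1, M2=0 [stuck-at-0], M3=1, M4=1.
So Y = 1. (Without the fault it would be 0.)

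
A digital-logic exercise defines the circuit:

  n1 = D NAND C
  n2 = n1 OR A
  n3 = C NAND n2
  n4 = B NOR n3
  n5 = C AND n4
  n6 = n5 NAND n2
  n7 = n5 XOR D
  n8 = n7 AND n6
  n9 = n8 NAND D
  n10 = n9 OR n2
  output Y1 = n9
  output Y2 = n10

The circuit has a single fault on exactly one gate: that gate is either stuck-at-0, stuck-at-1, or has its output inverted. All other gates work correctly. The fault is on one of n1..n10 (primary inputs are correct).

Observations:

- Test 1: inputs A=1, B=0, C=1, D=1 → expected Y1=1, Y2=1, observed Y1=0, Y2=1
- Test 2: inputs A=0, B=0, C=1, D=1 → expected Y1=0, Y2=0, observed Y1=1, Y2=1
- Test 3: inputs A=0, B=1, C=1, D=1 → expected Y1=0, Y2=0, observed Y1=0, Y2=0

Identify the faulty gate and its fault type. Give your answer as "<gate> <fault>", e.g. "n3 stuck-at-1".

Fault-free values for test 1 (A=1, B=0, C=1, D=1): n1=0, n2=1, n3=0, n4=1, n5=1, n6=0, n7=0, n8=0, n9=1, n10=1, giving Y1=1, Y2=1. Observed Y1=0, Y2=1.
Test 1: faults giving observed Y1=0, Y2=1 are {n3 stuck-at-1, n3 inverted output, n4 stuck-at-0, n4 inverted output, n5 stuck-at-0, n5 inverted output, n8 stuck-at-1, n8 inverted output, n9 stuck-at-0, n9 inverted output}.
Test 2 (A=0, B=0, C=1, D=1): fault-free n1=0, n2=0, n3=1, n4=0, n5=0, n6=1, n7=1, n8=1, n9=0, n10=0 → Y1=0, Y2=0; observed Y1=1, Y2=1. Eliminates n3 stuck-at-1, n4 stuck-at-0, n5 stuck-at-0, n8 stuck-at-1, n9 stuck-at-0.
Test 3 (A=0, B=1, C=1, D=1): fault-free n1=0, n2=0, n3=1, n4=0, n5=0, n6=1, n7=1, n8=1, n9=0, n10=0 → Y1=0, Y2=0; observed Y1=0, Y2=0. Eliminates n4 inverted output, n5 inverted output, n8 inverted output, n9 inverted output.
Only n3 inverted output is consistent with every test.

n3 inverted output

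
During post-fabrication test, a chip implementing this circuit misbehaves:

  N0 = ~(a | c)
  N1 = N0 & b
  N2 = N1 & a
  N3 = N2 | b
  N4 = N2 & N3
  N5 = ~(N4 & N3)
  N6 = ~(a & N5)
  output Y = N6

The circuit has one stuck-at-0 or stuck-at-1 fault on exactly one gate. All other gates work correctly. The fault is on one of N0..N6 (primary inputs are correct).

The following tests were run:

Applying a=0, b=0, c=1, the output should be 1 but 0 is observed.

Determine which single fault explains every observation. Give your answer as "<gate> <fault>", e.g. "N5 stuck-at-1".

Fault-free values for test 1 (a=0, b=0, c=1): N0=0, N1=0, N2=0, N3=0, N4=0, N5=1, N6=1, giving Y=1. Observed 0.
Test 1: faults giving observed 0 are {N6 stuck-at-0}.
Only N6 stuck-at-0 is consistent with every test.

N6 stuck-at-0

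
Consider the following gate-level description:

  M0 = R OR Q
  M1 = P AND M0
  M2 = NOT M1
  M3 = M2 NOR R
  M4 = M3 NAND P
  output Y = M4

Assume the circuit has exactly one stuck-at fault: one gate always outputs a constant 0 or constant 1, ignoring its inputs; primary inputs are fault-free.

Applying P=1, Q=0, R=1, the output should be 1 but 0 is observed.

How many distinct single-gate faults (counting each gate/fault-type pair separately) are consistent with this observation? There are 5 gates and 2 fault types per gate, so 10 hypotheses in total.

Fault-free: M0=1, M1=1, M2=0, M3=0, M4=1 → 1. Observed 0.
  M0 stuck-at-0: output 1 ✗
  M0 stuck-at-1: output 1 ✗
  M1 stuck-at-0: output 1 ✗
  M1 stuck-at-1: output 1 ✗
  M2 stuck-at-0: output 1 ✗
  M2 stuck-at-1: output 1 ✗
  M3 stuck-at-0: output 1 ✗
  M3 stuck-at-1: output 0 ✓
  M4 stuck-at-0: output 0 ✓
  M4 stuck-at-1: output 1 ✗
Consistent faults: {M3 stuck-at-1, M4 stuck-at-0} — 2 in all.

2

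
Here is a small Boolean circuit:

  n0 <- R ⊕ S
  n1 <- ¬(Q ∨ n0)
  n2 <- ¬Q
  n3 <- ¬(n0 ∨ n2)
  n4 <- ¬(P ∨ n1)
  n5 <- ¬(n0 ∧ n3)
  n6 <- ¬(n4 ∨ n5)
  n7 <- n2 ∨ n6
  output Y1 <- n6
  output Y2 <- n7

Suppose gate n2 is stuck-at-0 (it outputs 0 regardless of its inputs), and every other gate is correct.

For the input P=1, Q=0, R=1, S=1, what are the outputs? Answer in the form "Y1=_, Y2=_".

Y1=0, Y2=0

Propagate with n2 forced: n0=0, n1=1, n2=0 [stuck-at-0], n3=1, n4=0, n5=1, n6=0, n7=0.
So the outputs are Y1=0, Y2=0. (Without the fault they would be Y1=0, Y2=1.)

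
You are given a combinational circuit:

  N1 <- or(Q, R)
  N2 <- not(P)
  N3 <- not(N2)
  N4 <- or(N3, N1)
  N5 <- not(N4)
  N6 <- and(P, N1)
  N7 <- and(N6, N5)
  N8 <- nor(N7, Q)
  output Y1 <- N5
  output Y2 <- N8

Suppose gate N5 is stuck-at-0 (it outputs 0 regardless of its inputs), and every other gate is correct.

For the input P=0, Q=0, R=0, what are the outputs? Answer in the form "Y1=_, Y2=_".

Propagate with N5 forced: N1=0, N2=1, N3=0, N4=0, N5=0 [stuck-at-0], N6=0, N7=0, N8=1.
So the outputs are Y1=0, Y2=1. (Without the fault they would be Y1=1, Y2=1.)

Y1=0, Y2=1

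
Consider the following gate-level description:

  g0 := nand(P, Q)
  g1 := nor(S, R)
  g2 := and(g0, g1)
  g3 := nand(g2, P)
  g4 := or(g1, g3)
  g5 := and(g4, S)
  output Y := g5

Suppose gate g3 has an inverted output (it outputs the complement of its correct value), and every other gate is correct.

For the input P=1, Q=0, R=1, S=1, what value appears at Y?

0

Propagate with g3 forced: g0=1, g1=0, g2=0, g3=0 [inverted output], g4=0, g5=0.
So Y = 0. (Without the fault it would be 1.)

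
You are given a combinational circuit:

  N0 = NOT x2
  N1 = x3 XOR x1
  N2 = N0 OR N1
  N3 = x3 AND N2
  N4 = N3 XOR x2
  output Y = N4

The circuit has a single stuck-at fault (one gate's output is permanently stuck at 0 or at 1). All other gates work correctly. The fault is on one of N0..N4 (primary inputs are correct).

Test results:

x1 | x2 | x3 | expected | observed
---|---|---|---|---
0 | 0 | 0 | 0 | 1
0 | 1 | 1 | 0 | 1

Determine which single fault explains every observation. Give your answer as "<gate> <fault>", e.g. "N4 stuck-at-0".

Fault-free values for test 1 (x1=0, x2=0, x3=0): N0=1, N1=0, N2=1, N3=0, N4=0, giving Y=0. Observed 1.
Test 1: faults giving observed 1 are {N3 stuck-at-1, N4 stuck-at-1}.
Test 2 (x1=0, x2=1, x3=1): fault-free N0=0, N1=1, N2=1, N3=1, N4=0 → 0; observed 1. Eliminates N3 stuck-at-1.
Only N4 stuck-at-1 is consistent with every test.

N4 stuck-at-1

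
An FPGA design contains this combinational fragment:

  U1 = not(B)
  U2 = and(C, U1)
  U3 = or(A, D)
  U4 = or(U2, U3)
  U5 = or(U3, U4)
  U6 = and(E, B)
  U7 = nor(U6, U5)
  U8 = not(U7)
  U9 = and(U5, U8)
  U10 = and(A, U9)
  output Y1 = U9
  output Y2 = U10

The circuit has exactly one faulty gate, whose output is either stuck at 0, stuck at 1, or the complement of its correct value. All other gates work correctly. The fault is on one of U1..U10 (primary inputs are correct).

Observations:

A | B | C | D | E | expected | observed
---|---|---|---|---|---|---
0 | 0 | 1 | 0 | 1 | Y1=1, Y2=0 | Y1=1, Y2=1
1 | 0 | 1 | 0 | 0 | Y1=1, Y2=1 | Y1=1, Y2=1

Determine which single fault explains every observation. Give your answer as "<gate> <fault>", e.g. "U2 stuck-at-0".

U10 stuck-at-1

Fault-free values for test 1 (A=0, B=0, C=1, D=0, E=1): U1=1, U2=1, U3=0, U4=1, U5=1, U6=0, U7=0, U8=1, U9=1, U10=0, giving Y1=1, Y2=0. Observed Y1=1, Y2=1.
Test 1: faults giving observed Y1=1, Y2=1 are {U10 stuck-at-1, U10 inverted output}.
Test 2 (A=1, B=0, C=1, D=0, E=0): fault-free U1=1, U2=1, U3=1, U4=1, U5=1, U6=0, U7=0, U8=1, U9=1, U10=1 → Y1=1, Y2=1; observed Y1=1, Y2=1. Eliminates U10 inverted output.
Only U10 stuck-at-1 is consistent with every test.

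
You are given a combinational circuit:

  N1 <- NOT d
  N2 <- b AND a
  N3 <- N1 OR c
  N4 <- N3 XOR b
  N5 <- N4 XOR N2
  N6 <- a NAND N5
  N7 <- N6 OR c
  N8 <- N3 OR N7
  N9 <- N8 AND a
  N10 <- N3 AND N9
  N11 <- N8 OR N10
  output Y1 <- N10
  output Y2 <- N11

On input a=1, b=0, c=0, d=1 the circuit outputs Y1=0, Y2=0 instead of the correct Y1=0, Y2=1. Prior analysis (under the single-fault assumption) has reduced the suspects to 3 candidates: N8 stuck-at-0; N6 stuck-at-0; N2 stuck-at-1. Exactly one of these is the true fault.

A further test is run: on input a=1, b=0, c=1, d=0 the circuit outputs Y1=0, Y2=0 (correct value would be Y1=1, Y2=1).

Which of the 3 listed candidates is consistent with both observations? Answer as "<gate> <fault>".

N8 stuck-at-0

Evaluate each candidate on input a=1, b=0, c=1, d=0:
  N8 stuck-at-0: N1=1, N2=0, N3=1, N4=1, N5=1, N6=0, N7=1, N8=0 [stuck-at-0], N9=0, N10=0, N11=0 → Y1=0, Y2=0 — matches
  N6 stuck-at-0: N1=1, N2=0, N3=1, N4=1, N5=1, N6=0 [stuck-at-0], N7=1, N8=1, N9=1, N10=1, N11=1 → Y1=1, Y2=1 — eliminated
  N2 stuck-at-1: N1=1, N2=1 [stuck-at-1], N3=1, N4=1, N5=0, N6=1, N7=1, N8=1, N9=1, N10=1, N11=1 → Y1=1, Y2=1 — eliminated
Only N8 stuck-at-0 reproduces the observed Y1=0, Y2=0.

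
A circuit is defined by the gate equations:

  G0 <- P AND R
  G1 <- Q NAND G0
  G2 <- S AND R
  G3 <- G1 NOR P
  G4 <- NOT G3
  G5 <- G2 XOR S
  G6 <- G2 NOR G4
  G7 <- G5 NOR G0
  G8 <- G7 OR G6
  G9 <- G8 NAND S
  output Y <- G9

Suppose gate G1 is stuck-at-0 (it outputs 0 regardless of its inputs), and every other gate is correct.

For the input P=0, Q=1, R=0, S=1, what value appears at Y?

Propagate with G1 forced: G0=0, G1=0 [stuck-at-0], G2=0, G3=1, G4=0, G5=1, G6=1, G7=0, G8=1, G9=0.
So Y = 0. (Without the fault it would be 1.)

0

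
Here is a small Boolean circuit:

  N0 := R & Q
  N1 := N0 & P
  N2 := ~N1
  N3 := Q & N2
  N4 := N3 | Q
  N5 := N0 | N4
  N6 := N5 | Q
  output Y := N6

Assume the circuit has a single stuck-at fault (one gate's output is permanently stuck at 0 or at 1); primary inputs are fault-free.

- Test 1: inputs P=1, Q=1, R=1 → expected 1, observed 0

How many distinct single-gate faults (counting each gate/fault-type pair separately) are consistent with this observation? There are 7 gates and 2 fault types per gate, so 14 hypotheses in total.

Fault-free: N0=1, N1=1, N2=0, N3=0, N4=1, N5=1, N6=1 → 1. Observed 0.
  N0 stuck-at-0: output 1 ✗
  N0 stuck-at-1: output 1 ✗
  N1 stuck-at-0: output 1 ✗
  N1 stuck-at-1: output 1 ✗
  N2 stuck-at-0: output 1 ✗
  N2 stuck-at-1: output 1 ✗
  N3 stuck-at-0: output 1 ✗
  N3 stuck-at-1: output 1 ✗
  N4 stuck-at-0: output 1 ✗
  N4 stuck-at-1: output 1 ✗
  N5 stuck-at-0: output 1 ✗
  N5 stuck-at-1: output 1 ✗
  N6 stuck-at-0: output 0 ✓
  N6 stuck-at-1: output 1 ✗
Consistent faults: {N6 stuck-at-0} — 1 in all.

1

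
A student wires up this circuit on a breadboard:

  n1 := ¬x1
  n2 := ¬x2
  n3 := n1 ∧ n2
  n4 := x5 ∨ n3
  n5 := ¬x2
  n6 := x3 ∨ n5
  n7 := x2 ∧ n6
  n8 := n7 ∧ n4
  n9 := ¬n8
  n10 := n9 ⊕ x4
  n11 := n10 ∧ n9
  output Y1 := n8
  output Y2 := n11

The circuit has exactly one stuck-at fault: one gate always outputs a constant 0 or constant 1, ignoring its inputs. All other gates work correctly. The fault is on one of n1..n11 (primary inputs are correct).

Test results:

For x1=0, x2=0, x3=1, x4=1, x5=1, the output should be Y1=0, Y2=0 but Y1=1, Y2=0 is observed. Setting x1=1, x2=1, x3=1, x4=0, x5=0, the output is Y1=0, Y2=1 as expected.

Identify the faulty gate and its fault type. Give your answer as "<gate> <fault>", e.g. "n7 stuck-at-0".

Fault-free values for test 1 (x1=0, x2=0, x3=1, x4=1, x5=1): n1=1, n2=1, n3=1, n4=1, n5=1, n6=1, n7=0, n8=0, n9=1, n10=0, n11=0, giving Y1=0, Y2=0. Observed Y1=1, Y2=0.
Test 1: faults giving observed Y1=1, Y2=0 are {n7 stuck-at-1, n8 stuck-at-1}.
Test 2 (x1=1, x2=1, x3=1, x4=0, x5=0): fault-free n1=0, n2=0, n3=0, n4=0, n5=0, n6=1, n7=1, n8=0, n9=1, n10=1, n11=1 → Y1=0, Y2=1; observed Y1=0, Y2=1. Eliminates n8 stuck-at-1.
Only n7 stuck-at-1 is consistent with every test.

n7 stuck-at-1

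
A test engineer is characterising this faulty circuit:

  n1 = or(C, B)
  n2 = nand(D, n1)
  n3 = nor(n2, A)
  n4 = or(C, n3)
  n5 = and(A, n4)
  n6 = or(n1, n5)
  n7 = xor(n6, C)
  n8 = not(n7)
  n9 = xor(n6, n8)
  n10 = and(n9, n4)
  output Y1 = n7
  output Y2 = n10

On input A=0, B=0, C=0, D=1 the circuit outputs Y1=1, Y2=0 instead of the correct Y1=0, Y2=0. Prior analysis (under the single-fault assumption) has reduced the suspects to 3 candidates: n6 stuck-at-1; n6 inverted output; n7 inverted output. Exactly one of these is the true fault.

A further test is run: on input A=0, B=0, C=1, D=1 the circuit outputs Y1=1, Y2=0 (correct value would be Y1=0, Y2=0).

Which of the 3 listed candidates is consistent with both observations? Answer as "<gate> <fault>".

n6 inverted output

Evaluate each candidate on input A=0, B=0, C=1, D=1:
  n6 stuck-at-1: n1=1, n2=0, n3=1, n4=1, n5=0, n6=1 [stuck-at-1], n7=0, n8=1, n9=0, n10=0 → Y1=0, Y2=0 — eliminated
  n6 inverted output: n1=1, n2=0, n3=1, n4=1, n5=0, n6=0 [inverted output], n7=1, n8=0, n9=0, n10=0 → Y1=1, Y2=0 — matches
  n7 inverted output: n1=1, n2=0, n3=1, n4=1, n5=0, n6=1, n7=1 [inverted output], n8=0, n9=1, n10=1 → Y1=1, Y2=1 — eliminated
Only n6 inverted output reproduces the observed Y1=1, Y2=0.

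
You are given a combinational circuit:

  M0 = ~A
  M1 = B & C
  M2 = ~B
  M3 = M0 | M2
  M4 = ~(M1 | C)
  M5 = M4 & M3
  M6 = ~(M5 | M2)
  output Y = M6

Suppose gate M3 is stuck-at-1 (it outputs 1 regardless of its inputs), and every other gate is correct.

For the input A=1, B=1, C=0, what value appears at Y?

Propagate with M3 forced: M0=0, M1=0, M2=0, M3=1 [stuck-at-1], M4=1, M5=1, M6=0.
So Y = 0. (Without the fault it would be 1.)

0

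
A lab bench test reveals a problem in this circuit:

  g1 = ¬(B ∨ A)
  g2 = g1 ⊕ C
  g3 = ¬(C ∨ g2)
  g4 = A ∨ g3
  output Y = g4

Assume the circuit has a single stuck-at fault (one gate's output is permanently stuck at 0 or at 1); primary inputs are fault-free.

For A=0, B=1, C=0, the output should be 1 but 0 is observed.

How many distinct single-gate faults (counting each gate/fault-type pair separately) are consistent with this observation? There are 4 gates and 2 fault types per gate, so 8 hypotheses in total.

Fault-free: g1=0, g2=0, g3=1, g4=1 → 1. Observed 0.
  g1 stuck-at-0: output 1 ✗
  g1 stuck-at-1: output 0 ✓
  g2 stuck-at-0: output 1 ✗
  g2 stuck-at-1: output 0 ✓
  g3 stuck-at-0: output 0 ✓
  g3 stuck-at-1: output 1 ✗
  g4 stuck-at-0: output 0 ✓
  g4 stuck-at-1: output 1 ✗
Consistent faults: {g1 stuck-at-1, g2 stuck-at-1, g3 stuck-at-0, g4 stuck-at-0} — 4 in all.

4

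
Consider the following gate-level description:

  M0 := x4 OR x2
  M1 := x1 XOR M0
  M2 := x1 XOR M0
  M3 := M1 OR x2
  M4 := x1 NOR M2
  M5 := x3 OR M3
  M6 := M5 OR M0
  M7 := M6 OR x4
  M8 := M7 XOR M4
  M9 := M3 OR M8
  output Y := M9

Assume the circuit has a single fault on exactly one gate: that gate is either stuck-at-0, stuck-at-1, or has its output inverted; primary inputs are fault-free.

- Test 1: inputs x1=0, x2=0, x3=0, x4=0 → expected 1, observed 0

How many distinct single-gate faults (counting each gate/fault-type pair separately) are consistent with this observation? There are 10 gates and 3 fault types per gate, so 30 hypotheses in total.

14

Fault-free: M0=0, M1=0, M2=0, M3=0, M4=1, M5=0, M6=0, M7=0, M8=1, M9=1 → 1. Observed 0.
  M0: none of the 3 fault types match ✗
  M1: none of the 3 fault types match ✗
  M2: stuck-at-1, inverted output ✓; others ✗
  M3: none of the 3 fault types match ✗
  M4: stuck-at-0, inverted output ✓; others ✗
  M5: stuck-at-1, inverted output ✓; others ✗
  M6: stuck-at-1, inverted output ✓; others ✗
  M7: stuck-at-1, inverted output ✓; others ✗
  M8: stuck-at-0, inverted output ✓; others ✗
  M9: stuck-at-0, inverted output ✓; others ✗
Consistent faults: {M2 stuck-at-1, M2 inverted output, M4 stuck-at-0, M4 inverted output, M5 stuck-at-1, M5 inverted output, M6 stuck-at-1, M6 inverted output, M7 stuck-at-1, M7 inverted output, M8 stuck-at-0, M8 inverted output, M9 stuck-at-0, M9 inverted output} — 14 in all.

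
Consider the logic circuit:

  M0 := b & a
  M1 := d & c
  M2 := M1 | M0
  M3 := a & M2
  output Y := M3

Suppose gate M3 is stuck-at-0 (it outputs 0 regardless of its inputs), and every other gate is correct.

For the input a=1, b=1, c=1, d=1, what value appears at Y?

0

Propagate with M3 forced: M0=1, M1=1, M2=1, M3=0 [stuck-at-0].
So Y = 0. (Without the fault it would be 1.)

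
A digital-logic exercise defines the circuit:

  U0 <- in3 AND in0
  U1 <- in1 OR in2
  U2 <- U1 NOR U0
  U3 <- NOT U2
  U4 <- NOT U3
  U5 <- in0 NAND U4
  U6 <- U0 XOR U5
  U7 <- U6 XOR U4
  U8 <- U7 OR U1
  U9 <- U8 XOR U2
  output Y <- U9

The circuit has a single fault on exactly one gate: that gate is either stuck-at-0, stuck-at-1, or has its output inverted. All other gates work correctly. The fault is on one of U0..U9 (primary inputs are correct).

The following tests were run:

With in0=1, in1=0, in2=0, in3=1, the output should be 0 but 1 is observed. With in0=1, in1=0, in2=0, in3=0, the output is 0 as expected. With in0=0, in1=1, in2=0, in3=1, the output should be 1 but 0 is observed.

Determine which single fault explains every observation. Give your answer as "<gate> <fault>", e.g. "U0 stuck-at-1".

U2 stuck-at-1

Fault-free values for test 1 (in0=1, in1=0, in2=0, in3=1): U0=1, U1=0, U2=0, U3=1, U4=0, U5=1, U6=0, U7=0, U8=0, U9=0, giving Y=0. Observed 1.
Test 1: faults giving observed 1 are {U1 stuck-at-1, U1 inverted output, U2 stuck-at-1, U2 inverted output, U5 stuck-at-0, U5 inverted output, U6 stuck-at-1, U6 inverted output, U7 stuck-at-1, U7 inverted output, U8 stuck-at-1, U8 inverted output, U9 stuck-at-1, U9 inverted output}.
Test 2 (in0=1, in1=0, in2=0, in3=0): fault-free U0=0, U1=0, U2=1, U3=0, U4=1, U5=0, U6=0, U7=1, U8=1, U9=0 → 0; observed 0. Eliminates U1 stuck-at-1, U1 inverted output, U2 inverted output, U5 inverted output, U6 stuck-at-1, U6 inverted output, U7 inverted output, U8 inverted output, U9 stuck-at-1, U9 inverted output.
Test 3 (in0=0, in1=1, in2=0, in3=1): fault-free U0=0, U1=1, U2=0, U3=1, U4=0, U5=1, U6=1, U7=1, U8=1, U9=1 → 1; observed 0. Eliminates U5 stuck-at-0, U7 stuck-at-1, U8 stuck-at-1.
Only U2 stuck-at-1 is consistent with every test.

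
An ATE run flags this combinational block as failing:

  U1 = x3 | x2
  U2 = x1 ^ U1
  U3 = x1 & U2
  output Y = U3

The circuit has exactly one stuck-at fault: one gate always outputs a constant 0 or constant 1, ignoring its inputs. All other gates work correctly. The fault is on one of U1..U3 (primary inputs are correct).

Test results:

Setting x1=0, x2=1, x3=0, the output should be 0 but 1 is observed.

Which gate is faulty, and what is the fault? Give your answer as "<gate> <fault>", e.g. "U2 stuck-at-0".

U3 stuck-at-1

Fault-free values for test 1 (x1=0, x2=1, x3=0): U1=1, U2=1, U3=0, giving Y=0. Observed 1.
Test 1: faults giving observed 1 are {U3 stuck-at-1}.
Only U3 stuck-at-1 is consistent with every test.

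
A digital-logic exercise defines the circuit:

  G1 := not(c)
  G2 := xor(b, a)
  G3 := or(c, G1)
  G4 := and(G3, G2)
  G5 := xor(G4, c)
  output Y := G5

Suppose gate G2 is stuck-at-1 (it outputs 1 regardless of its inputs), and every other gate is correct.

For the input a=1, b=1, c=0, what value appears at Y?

1

Propagate with G2 forced: G1=1, G2=1 [stuck-at-1], G3=1, G4=1, G5=1.
So Y = 1. (Without the fault it would be 0.)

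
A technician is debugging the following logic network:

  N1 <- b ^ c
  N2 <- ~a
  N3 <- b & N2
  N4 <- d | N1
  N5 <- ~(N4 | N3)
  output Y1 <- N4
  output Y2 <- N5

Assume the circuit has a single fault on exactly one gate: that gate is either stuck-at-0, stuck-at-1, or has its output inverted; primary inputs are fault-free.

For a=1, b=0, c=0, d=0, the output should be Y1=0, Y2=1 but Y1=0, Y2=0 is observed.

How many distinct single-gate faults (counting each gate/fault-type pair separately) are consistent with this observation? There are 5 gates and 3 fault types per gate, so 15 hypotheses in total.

4

Fault-free: N1=0, N2=0, N3=0, N4=0, N5=1 → Y1=0, Y2=1. Observed Y1=0, Y2=0.
  N1: none of the 3 fault types match ✗
  N2: none of the 3 fault types match ✗
  N3: stuck-at-1, inverted output ✓; others ✗
  N4: none of the 3 fault types match ✗
  N5: stuck-at-0, inverted output ✓; others ✗
Consistent faults: {N3 stuck-at-1, N3 inverted output, N5 stuck-at-0, N5 inverted output} — 4 in all.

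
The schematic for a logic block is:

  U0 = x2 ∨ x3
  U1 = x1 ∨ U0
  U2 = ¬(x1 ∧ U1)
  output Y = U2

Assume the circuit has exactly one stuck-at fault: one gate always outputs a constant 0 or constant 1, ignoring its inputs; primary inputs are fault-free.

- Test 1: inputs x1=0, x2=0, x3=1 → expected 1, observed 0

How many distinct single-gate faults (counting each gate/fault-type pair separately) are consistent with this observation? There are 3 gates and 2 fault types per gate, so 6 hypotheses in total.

1

Fault-free: U0=1, U1=1, U2=1 → 1. Observed 0.
  U0 stuck-at-0: output 1 ✗
  U0 stuck-at-1: output 1 ✗
  U1 stuck-at-0: output 1 ✗
  U1 stuck-at-1: output 1 ✗
  U2 stuck-at-0: output 0 ✓
  U2 stuck-at-1: output 1 ✗
Consistent faults: {U2 stuck-at-0} — 1 in all.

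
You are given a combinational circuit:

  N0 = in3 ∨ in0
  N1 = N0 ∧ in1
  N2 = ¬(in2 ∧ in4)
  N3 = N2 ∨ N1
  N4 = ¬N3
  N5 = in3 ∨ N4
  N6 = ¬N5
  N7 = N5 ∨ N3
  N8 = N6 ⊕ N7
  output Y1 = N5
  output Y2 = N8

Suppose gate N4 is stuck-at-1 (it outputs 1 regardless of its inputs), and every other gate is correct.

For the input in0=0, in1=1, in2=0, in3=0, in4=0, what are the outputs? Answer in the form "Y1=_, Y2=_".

Propagate with N4 forced: N0=0, N1=0, N2=1, N3=1, N4=1 [stuck-at-1], N5=1, N6=0, N7=1, N8=1.
So the outputs are Y1=1, Y2=1. (Without the fault they would be Y1=0, Y2=0.)

Y1=1, Y2=1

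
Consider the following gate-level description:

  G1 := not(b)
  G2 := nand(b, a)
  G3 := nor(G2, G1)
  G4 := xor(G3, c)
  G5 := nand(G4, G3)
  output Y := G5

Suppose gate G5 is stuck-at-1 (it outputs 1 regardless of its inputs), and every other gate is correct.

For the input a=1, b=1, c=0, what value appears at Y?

Propagate with G5 forced: G1=0, G2=0, G3=1, G4=1, G5=1 [stuck-at-1].
So Y = 1. (Without the fault it would be 0.)

1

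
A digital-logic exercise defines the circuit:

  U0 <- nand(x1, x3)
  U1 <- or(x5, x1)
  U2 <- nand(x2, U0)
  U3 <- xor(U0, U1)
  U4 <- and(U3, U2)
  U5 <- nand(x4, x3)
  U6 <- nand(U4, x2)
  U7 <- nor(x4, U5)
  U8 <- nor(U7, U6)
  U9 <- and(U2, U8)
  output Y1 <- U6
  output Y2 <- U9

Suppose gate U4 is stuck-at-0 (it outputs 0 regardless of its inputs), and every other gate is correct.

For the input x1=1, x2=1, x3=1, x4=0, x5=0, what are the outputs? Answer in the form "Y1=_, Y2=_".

Y1=1, Y2=0

Propagate with U4 forced: U0=0, U1=1, U2=1, U3=1, U4=0 [stuck-at-0], U5=1, U6=1, U7=0, U8=0, U9=0.
So the outputs are Y1=1, Y2=0. (Without the fault they would be Y1=0, Y2=1.)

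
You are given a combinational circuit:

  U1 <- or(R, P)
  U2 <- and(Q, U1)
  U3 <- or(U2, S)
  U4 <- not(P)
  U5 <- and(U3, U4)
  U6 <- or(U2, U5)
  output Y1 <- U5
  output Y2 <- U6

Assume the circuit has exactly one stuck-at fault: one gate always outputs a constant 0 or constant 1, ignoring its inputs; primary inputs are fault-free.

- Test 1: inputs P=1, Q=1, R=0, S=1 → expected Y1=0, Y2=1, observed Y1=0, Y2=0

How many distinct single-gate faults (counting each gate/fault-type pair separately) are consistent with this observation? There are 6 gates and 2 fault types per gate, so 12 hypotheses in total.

3

Fault-free: U1=1, U2=1, U3=1, U4=0, U5=0, U6=1 → Y1=0, Y2=1. Observed Y1=0, Y2=0.
  U1 stuck-at-0: output Y1=0, Y2=0 ✓
  U1 stuck-at-1: output Y1=0, Y2=1 ✗
  U2 stuck-at-0: output Y1=0, Y2=0 ✓
  U2 stuck-at-1: output Y1=0, Y2=1 ✗
  U3 stuck-at-0: output Y1=0, Y2=1 ✗
  U3 stuck-at-1: output Y1=0, Y2=1 ✗
  U4 stuck-at-0: output Y1=0, Y2=1 ✗
  U4 stuck-at-1: output Y1=1, Y2=1 ✗
  U5 stuck-at-0: output Y1=0, Y2=1 ✗
  U5 stuck-at-1: output Y1=1, Y2=1 ✗
  U6 stuck-at-0: output Y1=0, Y2=0 ✓
  U6 stuck-at-1: output Y1=0, Y2=1 ✗
Consistent faults: {U1 stuck-at-0, U2 stuck-at-0, U6 stuck-at-0} — 3 in all.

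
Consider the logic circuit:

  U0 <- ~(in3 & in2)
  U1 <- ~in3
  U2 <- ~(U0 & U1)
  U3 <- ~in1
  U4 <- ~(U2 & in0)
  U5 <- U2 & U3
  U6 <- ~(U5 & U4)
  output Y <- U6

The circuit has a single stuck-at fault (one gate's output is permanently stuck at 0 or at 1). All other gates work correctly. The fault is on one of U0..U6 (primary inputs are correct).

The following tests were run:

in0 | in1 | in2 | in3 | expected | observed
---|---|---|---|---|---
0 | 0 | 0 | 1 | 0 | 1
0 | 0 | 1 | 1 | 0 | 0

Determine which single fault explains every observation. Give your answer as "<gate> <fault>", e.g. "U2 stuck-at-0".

U1 stuck-at-1

Fault-free values for test 1 (in0=0, in1=0, in2=0, in3=1): U0=1, U1=0, U2=1, U3=1, U4=1, U5=1, U6=0, giving Y=0. Observed 1.
Test 1: faults giving observed 1 are {U1 stuck-at-1, U2 stuck-at-0, U3 stuck-at-0, U4 stuck-at-0, U5 stuck-at-0, U6 stuck-at-1}.
Test 2 (in0=0, in1=0, in2=1, in3=1): fault-free U0=0, U1=0, U2=1, U3=1, U4=1, U5=1, U6=0 → 0; observed 0. Eliminates U2 stuck-at-0, U3 stuck-at-0, U4 stuck-at-0, U5 stuck-at-0, U6 stuck-at-1.
Only U1 stuck-at-1 is consistent with every test.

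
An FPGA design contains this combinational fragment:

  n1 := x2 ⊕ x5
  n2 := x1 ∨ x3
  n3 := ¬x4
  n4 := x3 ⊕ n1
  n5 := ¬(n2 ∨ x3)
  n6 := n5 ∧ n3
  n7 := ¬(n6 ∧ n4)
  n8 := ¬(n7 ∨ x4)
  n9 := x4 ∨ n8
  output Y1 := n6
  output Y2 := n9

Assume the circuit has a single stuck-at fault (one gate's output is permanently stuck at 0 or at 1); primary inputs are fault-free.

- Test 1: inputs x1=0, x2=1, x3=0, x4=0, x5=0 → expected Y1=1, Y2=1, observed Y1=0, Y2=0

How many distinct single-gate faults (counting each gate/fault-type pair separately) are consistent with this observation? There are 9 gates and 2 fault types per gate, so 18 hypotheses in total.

Fault-free: n1=1, n2=0, n3=1, n4=1, n5=1, n6=1, n7=0, n8=1, n9=1 → Y1=1, Y2=1. Observed Y1=0, Y2=0.
  n1: none of the 2 fault types match ✗
  n2: stuck-at-1 ✓; others ✗
  n3: stuck-at-0 ✓; others ✗
  n4: none of the 2 fault types match ✗
  n5: stuck-at-0 ✓; others ✗
  n6: stuck-at-0 ✓; others ✗
  n7: none of the 2 fault types match ✗
  n8: none of the 2 fault types match ✗
  n9: none of the 2 fault types match ✗
Consistent faults: {n2 stuck-at-1, n3 stuck-at-0, n5 stuck-at-0, n6 stuck-at-0} — 4 in all.

4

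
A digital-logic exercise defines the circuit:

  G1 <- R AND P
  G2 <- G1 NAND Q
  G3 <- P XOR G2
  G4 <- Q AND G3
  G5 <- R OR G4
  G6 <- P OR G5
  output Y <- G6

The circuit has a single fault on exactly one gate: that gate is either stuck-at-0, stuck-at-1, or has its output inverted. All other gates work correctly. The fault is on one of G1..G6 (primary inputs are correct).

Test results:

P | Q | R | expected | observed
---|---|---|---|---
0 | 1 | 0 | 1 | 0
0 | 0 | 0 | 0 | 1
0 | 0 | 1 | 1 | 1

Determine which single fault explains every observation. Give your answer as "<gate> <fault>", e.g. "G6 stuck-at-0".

Fault-free values for test 1 (P=0, Q=1, R=0): G1=0, G2=1, G3=1, G4=1, G5=1, G6=1, giving Y=1. Observed 0.
Test 1: faults giving observed 0 are {G1 stuck-at-1, G1 inverted output, G2 stuck-at-0, G2 inverted output, G3 stuck-at-0, G3 inverted output, G4 stuck-at-0, G4 inverted output, G5 stuck-at-0, G5 inverted output, G6 stuck-at-0, G6 inverted output}.
Test 2 (P=0, Q=0, R=0): fault-free G1=0, G2=1, G3=1, G4=0, G5=0, G6=0 → 0; observed 1. Eliminates G1 stuck-at-1, G1 inverted output, G2 stuck-at-0, G2 inverted output, G3 stuck-at-0, G3 inverted output, G4 stuck-at-0, G5 stuck-at-0, G6 stuck-at-0.
Test 3 (P=0, Q=0, R=1): fault-free G1=0, G2=1, G3=1, G4=0, G5=1, G6=1 → 1; observed 1. Eliminates G5 inverted output, G6 inverted output.
Only G4 inverted output is consistent with every test.

G4 inverted output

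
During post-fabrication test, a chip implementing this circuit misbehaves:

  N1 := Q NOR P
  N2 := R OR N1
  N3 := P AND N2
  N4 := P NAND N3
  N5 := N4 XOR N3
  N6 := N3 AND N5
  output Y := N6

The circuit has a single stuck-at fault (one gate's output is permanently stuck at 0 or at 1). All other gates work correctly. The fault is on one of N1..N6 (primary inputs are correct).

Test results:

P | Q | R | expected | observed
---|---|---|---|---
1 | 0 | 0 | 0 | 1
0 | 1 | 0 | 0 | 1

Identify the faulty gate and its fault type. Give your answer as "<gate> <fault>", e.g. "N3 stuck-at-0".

Fault-free values for test 1 (P=1, Q=0, R=0): N1=0, N2=0, N3=0, N4=1, N5=1, N6=0, giving Y=0. Observed 1.
Test 1: faults giving observed 1 are {N1 stuck-at-1, N2 stuck-at-1, N3 stuck-at-1, N6 stuck-at-1}.
Test 2 (P=0, Q=1, R=0): fault-free N1=0, N2=0, N3=0, N4=1, N5=1, N6=0 → 0; observed 1. Eliminates N1 stuck-at-1, N2 stuck-at-1, N3 stuck-at-1.
Only N6 stuck-at-1 is consistent with every test.

N6 stuck-at-1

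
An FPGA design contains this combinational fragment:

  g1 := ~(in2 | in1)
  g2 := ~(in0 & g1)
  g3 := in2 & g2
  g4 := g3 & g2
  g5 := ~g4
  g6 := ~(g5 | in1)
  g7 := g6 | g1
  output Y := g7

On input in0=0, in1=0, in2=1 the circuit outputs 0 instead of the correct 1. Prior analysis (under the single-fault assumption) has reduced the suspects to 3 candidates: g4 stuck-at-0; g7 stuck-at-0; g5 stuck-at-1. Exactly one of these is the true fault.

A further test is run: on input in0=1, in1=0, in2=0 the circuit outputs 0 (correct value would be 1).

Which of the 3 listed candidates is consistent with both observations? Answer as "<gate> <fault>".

Evaluate each candidate on input in0=1, in1=0, in2=0:
  g4 stuck-at-0: g1=1, g2=0, g3=0, g4=0 [stuck-at-0], g5=1, g6=0, g7=1 → 1 — eliminated
  g7 stuck-at-0: g1=1, g2=0, g3=0, g4=0, g5=1, g6=0, g7=0 [stuck-at-0] → 0 — matches
  g5 stuck-at-1: g1=1, g2=0, g3=0, g4=0, g5=1 [stuck-at-1], g6=0, g7=1 → 1 — eliminated
Only g7 stuck-at-0 reproduces the observed 0.

g7 stuck-at-0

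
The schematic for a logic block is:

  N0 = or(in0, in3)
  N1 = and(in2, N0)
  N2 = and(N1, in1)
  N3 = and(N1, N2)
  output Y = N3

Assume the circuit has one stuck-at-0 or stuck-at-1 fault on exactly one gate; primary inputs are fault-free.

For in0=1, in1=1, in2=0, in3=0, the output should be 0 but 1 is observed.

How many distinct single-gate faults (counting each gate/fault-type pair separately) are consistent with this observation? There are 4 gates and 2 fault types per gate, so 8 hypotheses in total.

Fault-free: N0=1, N1=0, N2=0, N3=0 → 0. Observed 1.
  N0 stuck-at-0: output 0 ✗
  N0 stuck-at-1: output 0 ✗
  N1 stuck-at-0: output 0 ✗
  N1 stuck-at-1: output 1 ✓
  N2 stuck-at-0: output 0 ✗
  N2 stuck-at-1: output 0 ✗
  N3 stuck-at-0: output 0 ✗
  N3 stuck-at-1: output 1 ✓
Consistent faults: {N1 stuck-at-1, N3 stuck-at-1} — 2 in all.

2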